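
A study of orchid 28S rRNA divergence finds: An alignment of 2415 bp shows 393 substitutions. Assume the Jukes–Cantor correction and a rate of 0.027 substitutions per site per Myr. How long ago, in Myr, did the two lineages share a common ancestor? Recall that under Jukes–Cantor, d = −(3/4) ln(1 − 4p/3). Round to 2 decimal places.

p = 393/2415 ≈ 0.162733.
d = −(3/4) ln(1 − 4p/3) = −0.75 ln(1 − 0.216977) = −0.75 ln(0.783023)
  = −0.75 × (-0.244593) = 0.183445 substitutions/site.
Under a molecular clock d = 2μt, so t = d/(2μ) = 0.183445 / (2 × 0.027) = 3.40 Myr.

3.40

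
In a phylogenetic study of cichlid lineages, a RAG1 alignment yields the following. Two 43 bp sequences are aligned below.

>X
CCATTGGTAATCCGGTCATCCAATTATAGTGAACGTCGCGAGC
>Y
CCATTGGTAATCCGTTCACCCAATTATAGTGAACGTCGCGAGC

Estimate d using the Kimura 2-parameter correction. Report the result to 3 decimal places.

0.048

Of 43 sites, 1 differences are transitions and 1 are transversions, so P = 1/43 ≈ 0.023256 and Q = 1/43 ≈ 0.023256.
Under the Kimura two-parameter model, d = −½ ln(1 − 2P − Q) − ¼ ln(1 − 2Q).
1 − 2P − Q = 0.930232, giving −½ ln(0.930232) = 0.036161.
1 − 2Q = 0.953488, giving −¼ ln(0.953488) = 0.011907.
d = 0.036161 + 0.011907 = 0.048068.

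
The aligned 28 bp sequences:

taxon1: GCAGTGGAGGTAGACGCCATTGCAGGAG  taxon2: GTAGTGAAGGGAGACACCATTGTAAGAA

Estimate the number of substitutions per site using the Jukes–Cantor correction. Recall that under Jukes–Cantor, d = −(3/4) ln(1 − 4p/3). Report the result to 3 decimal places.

0.304

The sequences differ at 7 of 28 sites (2, 7, 11, 16, 23, 25, 28), so p = 7/28 = 0.25.
d = −(3/4) ln(1 − 4p/3) = −0.75 ln(1 − 0.333333) = −0.75 ln(0.666667)
  = −0.75 × (-0.405465) = 0.304099 substitutions/site.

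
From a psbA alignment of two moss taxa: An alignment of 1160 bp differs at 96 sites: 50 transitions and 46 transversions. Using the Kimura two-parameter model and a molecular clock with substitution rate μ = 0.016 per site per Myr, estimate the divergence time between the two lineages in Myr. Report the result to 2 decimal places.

P = 50/1160 ≈ 0.043103 and Q = 46/1160 ≈ 0.039655.
Under the Kimura two-parameter model, d = −½ ln(1 − 2P − Q) − ¼ ln(1 − 2Q).
1 − 2P − Q = 0.874139, giving −½ ln(0.874139) = 0.067258.
1 − 2Q = 0.92069, giving −¼ ln(0.92069) = 0.020658.
d = 0.067258 + 0.020658 = 0.087916.
Under a molecular clock d = 2μt, so t = d/(2μ) = 0.087916 / (2 × 0.016) = 2.75 Myr.

2.75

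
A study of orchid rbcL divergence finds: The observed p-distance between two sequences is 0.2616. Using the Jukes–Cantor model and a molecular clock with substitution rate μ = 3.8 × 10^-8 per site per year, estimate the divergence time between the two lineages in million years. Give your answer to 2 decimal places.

4.23

d = −(3/4) ln(1 − 4p/3) = −0.75 ln(1 − 0.3488) = −0.75 ln(0.6512)
  = −0.75 × (-0.428938) = 0.321704 substitutions/site.
Under a molecular clock d = 2μt, so t = d/(2μ) = 0.321704 / (2 × 3.8 × 10^-8) = 4.23 million years.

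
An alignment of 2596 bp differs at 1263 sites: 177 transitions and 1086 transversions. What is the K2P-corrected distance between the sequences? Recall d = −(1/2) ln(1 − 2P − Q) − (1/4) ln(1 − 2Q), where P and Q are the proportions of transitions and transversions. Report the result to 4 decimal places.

0.8575

P = 177/2596 ≈ 0.068182 and Q = 1086/2596 ≈ 0.418336.
Under the Kimura two-parameter model, d = −½ ln(1 − 2P − Q) − ¼ ln(1 − 2Q).
1 − 2P − Q = 0.4453, giving −½ ln(0.4453) = 0.404504.
1 − 2Q = 0.163328, giving −¼ ln(0.163328) = 0.452999.
d = 0.404504 + 0.452999 = 0.857503.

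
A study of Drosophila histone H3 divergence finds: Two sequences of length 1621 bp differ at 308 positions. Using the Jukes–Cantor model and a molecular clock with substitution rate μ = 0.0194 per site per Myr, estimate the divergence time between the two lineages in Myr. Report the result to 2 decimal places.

5.65

p = 308/1621 ≈ 0.190006.
d = −(3/4) ln(1 − 4p/3) = −0.75 ln(1 − 0.253341) = −0.75 ln(0.746659)
  = −0.75 × (-0.292147) = 0.219110 substitutions/site.
Under a molecular clock d = 2μt, so t = d/(2μ) = 0.219110 / (2 × 0.0194) = 5.65 Myr.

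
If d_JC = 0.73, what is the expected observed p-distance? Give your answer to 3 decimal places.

0.467

p = (3/4)(1 − e^(−4d/3)) = 0.75 × (1 − e^(-0.973333)) = 0.75 × (1 − 0.377822) = 0.466634.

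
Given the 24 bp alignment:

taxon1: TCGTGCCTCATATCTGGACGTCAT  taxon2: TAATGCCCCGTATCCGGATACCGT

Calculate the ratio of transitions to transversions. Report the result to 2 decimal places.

Transitions are A↔G and C↔T; transversions are all other mismatches.
Transitions: 8. Transversions: 1.
R = 8/1 = 8.00.

8.00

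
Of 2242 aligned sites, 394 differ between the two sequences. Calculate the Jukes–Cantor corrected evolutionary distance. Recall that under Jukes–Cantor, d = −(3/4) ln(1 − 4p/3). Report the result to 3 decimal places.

0.200

p = 394/2242 ≈ 0.175736.
d = −(3/4) ln(1 − 4p/3) = −0.75 ln(1 − 0.234315) = −0.75 ln(0.765685)
  = −0.75 × (-0.266984) = 0.200238 substitutions/site.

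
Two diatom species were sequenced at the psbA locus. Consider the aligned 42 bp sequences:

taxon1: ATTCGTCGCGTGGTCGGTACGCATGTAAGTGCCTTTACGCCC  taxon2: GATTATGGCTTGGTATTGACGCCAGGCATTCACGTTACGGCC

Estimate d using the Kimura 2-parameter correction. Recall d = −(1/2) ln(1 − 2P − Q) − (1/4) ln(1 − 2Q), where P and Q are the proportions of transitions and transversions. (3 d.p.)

0.730

Of 42 sites, 3 differences are transitions and 16 are transversions, so P = 3/42 ≈ 0.071429 and Q = 16/42 ≈ 0.380952.
Under the Kimura two-parameter model, d = −½ ln(1 − 2P − Q) − ¼ ln(1 − 2Q).
1 − 2P − Q = 0.47619, giving −½ ln(0.47619) = 0.370969.
1 − 2Q = 0.238096, giving −¼ ln(0.238096) = 0.358770.
d = 0.370969 + 0.358770 = 0.729739.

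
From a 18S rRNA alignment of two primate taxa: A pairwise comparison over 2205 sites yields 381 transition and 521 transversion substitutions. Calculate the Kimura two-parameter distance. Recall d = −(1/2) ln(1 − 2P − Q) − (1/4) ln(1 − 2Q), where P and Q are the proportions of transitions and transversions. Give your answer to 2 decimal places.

0.60

P = 381/2205 ≈ 0.172789 and Q = 521/2205 ≈ 0.236281.
Under the Kimura two-parameter model, d = −½ ln(1 − 2P − Q) − ¼ ln(1 − 2Q).
1 − 2P − Q = 0.418141, giving −½ ln(0.418141) = 0.435968.
1 − 2Q = 0.527438, giving −¼ ln(0.527438) = 0.159931.
d = 0.435968 + 0.159931 = 0.595899.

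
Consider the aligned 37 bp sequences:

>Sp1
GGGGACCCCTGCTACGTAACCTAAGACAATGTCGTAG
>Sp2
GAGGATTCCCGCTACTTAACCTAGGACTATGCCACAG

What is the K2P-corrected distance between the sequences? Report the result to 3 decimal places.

0.362

Of 37 sites, 8 differences are transitions and 2 are transversions, so P = 8/37 ≈ 0.216216 and Q = 2/37 ≈ 0.054054.
Under the Kimura two-parameter model, d = −½ ln(1 − 2P − Q) − ¼ ln(1 − 2Q).
1 − 2P − Q = 0.513514, giving −½ ln(0.513514) = 0.333239.
1 − 2Q = 0.891892, giving −¼ ln(0.891892) = 0.028603.
d = 0.333239 + 0.028603 = 0.361842.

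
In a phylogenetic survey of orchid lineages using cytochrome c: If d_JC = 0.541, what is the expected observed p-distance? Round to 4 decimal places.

0.3854

p = (3/4)(1 − e^(−4d/3)) = 0.75 × (1 − e^(-0.721333)) = 0.75 × (1 − 0.486104) = 0.385422.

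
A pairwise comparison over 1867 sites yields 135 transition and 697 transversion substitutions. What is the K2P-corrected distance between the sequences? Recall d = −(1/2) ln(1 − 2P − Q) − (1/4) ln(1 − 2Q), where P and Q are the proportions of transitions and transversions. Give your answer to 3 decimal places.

0.708

P = 135/1867 ≈ 0.072309 and Q = 697/1867 ≈ 0.373326.
Under the Kimura two-parameter model, d = −½ ln(1 − 2P − Q) − ¼ ln(1 − 2Q).
1 − 2P − Q = 0.482056, giving −½ ln(0.482056) = 0.364847.
1 − 2Q = 0.253348, giving −¼ ln(0.253348) = 0.343248.
d = 0.364847 + 0.343248 = 0.708095.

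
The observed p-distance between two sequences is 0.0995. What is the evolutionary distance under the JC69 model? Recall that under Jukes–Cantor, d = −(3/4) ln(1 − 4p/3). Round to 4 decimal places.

d = −(3/4) ln(1 − 4p/3) = −0.75 ln(1 − 0.132667) = −0.75 ln(0.867333)
  = −0.75 × (-0.142332) = 0.106749 substitutions/site.

0.1067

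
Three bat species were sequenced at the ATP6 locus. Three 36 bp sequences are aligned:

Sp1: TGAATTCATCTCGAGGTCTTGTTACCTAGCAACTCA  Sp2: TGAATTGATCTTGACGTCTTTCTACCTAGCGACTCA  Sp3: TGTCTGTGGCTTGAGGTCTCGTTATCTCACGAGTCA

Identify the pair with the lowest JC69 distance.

Sp1–Sp2: 6/36 differ, p = 0.167, d = 0.188.
Sp1–Sp3: 13/36 differ, p = 0.361, d = 0.493.
Sp2–Sp3: 14/36 differ, p = 0.389, d = 0.548.
The smallest distance is between Sp1 and Sp2.

Sp1 and Sp2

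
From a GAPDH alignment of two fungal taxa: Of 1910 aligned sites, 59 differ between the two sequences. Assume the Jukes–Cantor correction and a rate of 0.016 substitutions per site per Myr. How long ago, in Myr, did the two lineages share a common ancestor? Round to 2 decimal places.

0.99

p = 59/1910 ≈ 0.03089.
d = −(3/4) ln(1 − 4p/3) = −0.75 ln(1 − 0.041187) = −0.75 ln(0.958813)
  = −0.75 × (-0.042059) = 0.031544 substitutions/site.
Under a molecular clock d = 2μt, so t = d/(2μ) = 0.031544 / (2 × 0.016) = 0.99 Myr.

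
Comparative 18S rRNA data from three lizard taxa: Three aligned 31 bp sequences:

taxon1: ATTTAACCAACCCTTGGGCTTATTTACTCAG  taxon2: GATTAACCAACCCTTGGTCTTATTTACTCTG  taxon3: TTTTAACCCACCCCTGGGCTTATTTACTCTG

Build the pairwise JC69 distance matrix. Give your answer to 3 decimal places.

d(taxon1,taxon2) = 0.142, d(taxon1,taxon3) = 0.142, d(taxon2,taxon3) = 0.182

taxon1–taxon2: 4/31 sites differ → p ≈ 0.129032, d = −0.75 ln(1 − 0.172043) = 0.141596 ≈ 0.142.
taxon1–taxon3: 4/31 sites differ → p ≈ 0.129032, d = −0.75 ln(1 − 0.172043) = 0.141596 ≈ 0.142.
taxon2–taxon3: 5/31 sites differ → p ≈ 0.16129, d = −0.75 ln(1 − 0.215053) = 0.181604 ≈ 0.182.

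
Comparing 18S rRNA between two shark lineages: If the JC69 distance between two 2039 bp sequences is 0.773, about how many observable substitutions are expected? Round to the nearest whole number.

Invert JC69: p = (3/4)(1 − e^(−4d/3)) = 0.75 × (1 − e^(-1.030667)) = 0.75 × (1 − 0.356769) = 0.482423.
Expected differing sites = pL ≈ 0.482423 × 2039 = 983.660497 ≈ 984.

984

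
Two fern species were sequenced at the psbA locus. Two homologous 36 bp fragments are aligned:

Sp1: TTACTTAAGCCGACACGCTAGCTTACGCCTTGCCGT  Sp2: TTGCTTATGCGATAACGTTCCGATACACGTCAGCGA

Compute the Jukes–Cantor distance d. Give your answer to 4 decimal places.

The sequences differ at 17 of 36 sites, so p = 17/36 ≈ 0.472222.
d = −(3/4) ln(1 − 4p/3) = −0.75 ln(1 − 0.629629) = −0.75 ln(0.370371)
  = −0.75 × (-0.993250) = 0.744938 substitutions/site.

0.7449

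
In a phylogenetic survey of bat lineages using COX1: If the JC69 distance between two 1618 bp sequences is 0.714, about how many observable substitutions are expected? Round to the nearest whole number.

745

Invert JC69: p = (3/4)(1 − e^(−4d/3)) = 0.75 × (1 − e^(-0.952)) = 0.75 × (1 − 0.385968) = 0.460524.
Expected differing sites = pL ≈ 0.460524 × 1618 = 745.127832 ≈ 745.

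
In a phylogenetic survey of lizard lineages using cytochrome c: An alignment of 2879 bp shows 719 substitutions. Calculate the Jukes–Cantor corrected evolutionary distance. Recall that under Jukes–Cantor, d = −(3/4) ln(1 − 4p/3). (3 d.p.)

p = 719/2879 ≈ 0.249739.
d = −(3/4) ln(1 − 4p/3) = −0.75 ln(1 − 0.332985) = −0.75 ln(0.667015)
  = −0.75 × (-0.404943) = 0.303707 substitutions/site.

0.304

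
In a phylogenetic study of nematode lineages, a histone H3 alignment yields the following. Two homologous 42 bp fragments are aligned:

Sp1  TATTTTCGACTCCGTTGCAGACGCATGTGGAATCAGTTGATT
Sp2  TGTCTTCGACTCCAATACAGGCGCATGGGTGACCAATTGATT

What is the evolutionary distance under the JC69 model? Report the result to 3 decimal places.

0.322

The sequences differ at 11 of 42 sites, so p = 11/42 ≈ 0.261905.
d = −(3/4) ln(1 − 4p/3) = −0.75 ln(1 − 0.349207) = −0.75 ln(0.650793)
  = −0.75 × (-0.429564) = 0.322173 substitutions/site.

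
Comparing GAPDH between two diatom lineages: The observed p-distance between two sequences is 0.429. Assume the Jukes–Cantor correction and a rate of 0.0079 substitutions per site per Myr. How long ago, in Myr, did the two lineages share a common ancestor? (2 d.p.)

d = −(3/4) ln(1 − 4p/3) = −0.75 ln(1 − 0.572) = −0.75 ln(0.428)
  = −0.75 × (-0.848632) = 0.636474 substitutions/site.
Under a molecular clock d = 2μt, so t = d/(2μ) = 0.636474 / (2 × 0.0079) = 40.28 Myr.

40.28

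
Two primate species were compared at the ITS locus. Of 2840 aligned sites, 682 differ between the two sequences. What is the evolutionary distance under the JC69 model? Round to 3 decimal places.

0.289

p = 682/2840 ≈ 0.240141.
d = −(3/4) ln(1 − 4p/3) = −0.75 ln(1 − 0.320188) = −0.75 ln(0.679812)
  = −0.75 × (-0.385939) = 0.289454 substitutions/site.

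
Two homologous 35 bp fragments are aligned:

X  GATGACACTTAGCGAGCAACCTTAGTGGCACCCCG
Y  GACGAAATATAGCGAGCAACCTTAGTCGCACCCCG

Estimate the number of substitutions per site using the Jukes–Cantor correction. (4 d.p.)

0.1585

The sequences differ at 5 of 35 sites (3, 6, 8, 9, 27), so p = 5/35 ≈ 0.142857.
d = −(3/4) ln(1 − 4p/3) = −0.75 ln(1 − 0.190476) = −0.75 ln(0.809524)
  = −0.75 × (-0.211309) = 0.158482 substitutions/site.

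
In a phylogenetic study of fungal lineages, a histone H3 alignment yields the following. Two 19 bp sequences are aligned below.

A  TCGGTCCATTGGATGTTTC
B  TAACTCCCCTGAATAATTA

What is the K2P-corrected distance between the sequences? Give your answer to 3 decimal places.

0.763

Of 19 sites, 4 differences are transitions and 5 are transversions, so P = 4/19 ≈ 0.210526 and Q = 5/19 ≈ 0.263158.
Under the Kimura two-parameter model, d = −½ ln(1 − 2P − Q) − ¼ ln(1 − 2Q).
1 − 2P − Q = 0.31579, giving −½ ln(0.31579) = 0.576339.
1 − 2Q = 0.473684, giving −¼ ln(0.473684) = 0.186804.
d = 0.576339 + 0.186804 = 0.763143.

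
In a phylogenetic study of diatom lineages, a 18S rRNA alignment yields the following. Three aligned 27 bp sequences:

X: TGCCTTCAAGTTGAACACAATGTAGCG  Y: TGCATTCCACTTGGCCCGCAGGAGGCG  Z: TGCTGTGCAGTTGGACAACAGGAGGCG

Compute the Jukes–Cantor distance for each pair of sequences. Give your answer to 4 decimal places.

X–Y: 11/27 sites differ → p ≈ 0.407407, d = −0.75 ln(1 − 0.543209) = 0.587647 ≈ 0.5876.
X–Z: 10/27 sites differ → p ≈ 0.37037, d = −0.75 ln(1 − 0.493827) = 0.510658 ≈ 0.5107.
Y–Z: 7/27 sites differ → p ≈ 0.259259, d = −0.75 ln(1 − 0.345679) = 0.318118 ≈ 0.3181.

d(X,Y) = 0.5876, d(X,Z) = 0.5107, d(Y,Z) = 0.3181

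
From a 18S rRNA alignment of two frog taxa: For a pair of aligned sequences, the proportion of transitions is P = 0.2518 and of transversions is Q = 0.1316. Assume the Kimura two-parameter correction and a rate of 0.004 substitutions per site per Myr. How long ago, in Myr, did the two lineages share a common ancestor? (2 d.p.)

Under the Kimura two-parameter model, d = −½ ln(1 − 2P − Q) − ¼ ln(1 − 2Q).
1 − 2P − Q = 0.3648, giving −½ ln(0.3648) = 0.504203.
1 − 2Q = 0.7368, giving −¼ ln(0.7368) = 0.076360.
d = 0.504203 + 0.076360 = 0.580563.
Under a molecular clock d = 2μt, so t = d/(2μ) = 0.580563 / (2 × 0.004) = 72.57 Myr.

72.57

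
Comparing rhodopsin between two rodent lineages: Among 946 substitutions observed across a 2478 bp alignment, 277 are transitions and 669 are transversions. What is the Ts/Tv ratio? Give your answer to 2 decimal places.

0.41

R = 277/669 = 0.414050… ≈ 0.41 (to 2 d.p.).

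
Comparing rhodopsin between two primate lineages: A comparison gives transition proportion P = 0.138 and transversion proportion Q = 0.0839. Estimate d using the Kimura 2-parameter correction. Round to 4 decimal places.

Under the Kimura two-parameter model, d = −½ ln(1 − 2P − Q) − ¼ ln(1 − 2Q).
1 − 2P − Q = 0.6401, giving −½ ln(0.6401) = 0.223065.
1 − 2Q = 0.8322, giving −¼ ln(0.8322) = 0.045921.
d = 0.223065 + 0.045921 = 0.268986.

0.2690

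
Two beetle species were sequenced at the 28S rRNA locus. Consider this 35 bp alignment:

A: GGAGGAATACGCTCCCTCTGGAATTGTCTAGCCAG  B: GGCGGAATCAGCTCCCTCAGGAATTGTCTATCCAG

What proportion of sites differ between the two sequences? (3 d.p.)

The sequences differ at 5 of 35 positions (sites 3, 9, 10, 19, 31).
p = 5/35 = 0.142857… ≈ 0.143 (to 3 d.p.).

0.143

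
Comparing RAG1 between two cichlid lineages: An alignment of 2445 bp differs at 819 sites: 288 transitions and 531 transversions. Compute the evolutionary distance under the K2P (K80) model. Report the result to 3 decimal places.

P = 288/2445 ≈ 0.117791 and Q = 531/2445 ≈ 0.217178.
Under the Kimura two-parameter model, d = −½ ln(1 − 2P − Q) − ¼ ln(1 − 2Q).
1 − 2P − Q = 0.54724, giving −½ ln(0.54724) = 0.301434.
1 − 2Q = 0.565644, giving −¼ ln(0.565644) = 0.142448.
d = 0.301434 + 0.142448 = 0.443882.

0.444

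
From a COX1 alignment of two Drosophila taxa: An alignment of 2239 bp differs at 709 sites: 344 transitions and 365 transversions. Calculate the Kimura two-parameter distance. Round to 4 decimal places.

0.4164

P = 344/2239 ≈ 0.15364 and Q = 365/2239 ≈ 0.163019.
Under the Kimura two-parameter model, d = −½ ln(1 − 2P − Q) − ¼ ln(1 − 2Q).
1 − 2P − Q = 0.529701, giving −½ ln(0.529701) = 0.317721.
1 − 2Q = 0.673962, giving −¼ ln(0.673962) = 0.098645.
d = 0.317721 + 0.098645 = 0.416366.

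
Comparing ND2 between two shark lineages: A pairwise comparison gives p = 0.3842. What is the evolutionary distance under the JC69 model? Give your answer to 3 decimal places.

d = −(3/4) ln(1 − 4p/3) = −0.75 ln(1 − 0.512267) = −0.75 ln(0.487733)
  = −0.75 × (-0.717987) = 0.538490 substitutions/site.

0.538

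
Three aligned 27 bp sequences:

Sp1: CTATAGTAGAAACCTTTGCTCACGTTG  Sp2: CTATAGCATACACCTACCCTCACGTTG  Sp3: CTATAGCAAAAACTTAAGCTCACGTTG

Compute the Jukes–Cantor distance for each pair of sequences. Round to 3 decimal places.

Sp1–Sp2: 6/27 sites differ → p ≈ 0.222222, d = −0.75 ln(1 − 0.296296) = 0.263548 ≈ 0.264.
Sp1–Sp3: 5/27 sites differ → p ≈ 0.185185, d = −0.75 ln(1 − 0.246913) = 0.212681 ≈ 0.213.
Sp2–Sp3: 5/27 sites differ → p ≈ 0.185185, d = −0.75 ln(1 − 0.246913) = 0.212681 ≈ 0.213.

d(Sp1,Sp2) = 0.264, d(Sp1,Sp3) = 0.213, d(Sp2,Sp3) = 0.213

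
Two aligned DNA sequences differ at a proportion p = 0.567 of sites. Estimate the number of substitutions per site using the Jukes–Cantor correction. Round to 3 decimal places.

1.058

d = −(3/4) ln(1 − 4p/3) = −0.75 ln(1 − 0.756) = −0.75 ln(0.244)
  = −0.75 × (-1.410587) = 1.057940 substitutions/site.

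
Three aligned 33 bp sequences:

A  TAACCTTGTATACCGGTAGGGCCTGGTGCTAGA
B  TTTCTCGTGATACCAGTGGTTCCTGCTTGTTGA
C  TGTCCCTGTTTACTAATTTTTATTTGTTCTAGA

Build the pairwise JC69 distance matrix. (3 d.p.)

A–B: 15/33 sites differ → p ≈ 0.454545, d = −0.75 ln(1 − 0.60606) = 0.698667 ≈ 0.699.
A–C: 15/33 sites differ → p ≈ 0.454545, d = −0.75 ln(1 − 0.60606) = 0.698667 ≈ 0.699.
B–C: 16/33 sites differ → p ≈ 0.484848, d = −0.75 ln(1 − 0.646464) = 0.779827 ≈ 0.780.

d(A,B) = 0.699, d(A,C) = 0.699, d(B,C) = 0.780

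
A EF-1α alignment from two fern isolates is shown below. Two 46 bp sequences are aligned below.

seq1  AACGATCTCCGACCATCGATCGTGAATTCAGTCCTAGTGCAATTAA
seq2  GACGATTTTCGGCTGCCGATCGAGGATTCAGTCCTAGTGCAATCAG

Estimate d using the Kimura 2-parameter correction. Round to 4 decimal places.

Of 46 sites, 10 differences are transitions and 1 are transversions, so P = 10/46 ≈ 0.217391 and Q = 1/46 ≈ 0.021739.
Under the Kimura two-parameter model, d = −½ ln(1 − 2P − Q) − ¼ ln(1 − 2Q).
1 − 2P − Q = 0.543479, giving −½ ln(0.543479) = 0.304882.
1 − 2Q = 0.956522, giving −¼ ln(0.956522) = 0.011113.
d = 0.304882 + 0.011113 = 0.315995.

0.3160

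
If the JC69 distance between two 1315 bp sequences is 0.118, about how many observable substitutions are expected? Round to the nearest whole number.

Invert JC69: p = (3/4)(1 − e^(−4d/3)) = 0.75 × (1 − e^(-0.157333)) = 0.75 × (1 − 0.854419) = 0.109186.
Expected differing sites = pL ≈ 0.109186 × 1315 = 143.57959 ≈ 144.

144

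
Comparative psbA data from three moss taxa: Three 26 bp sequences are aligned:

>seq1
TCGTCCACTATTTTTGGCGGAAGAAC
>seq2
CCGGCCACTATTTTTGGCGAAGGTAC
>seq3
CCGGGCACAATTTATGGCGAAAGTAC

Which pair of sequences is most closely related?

seq1–seq2: 5/26 differ, p = 0.192, d = 0.222.
seq1–seq3: 7/26 differ, p = 0.269, d = 0.334.
seq2–seq3: 4/26 differ, p = 0.154, d = 0.172.
The smallest distance is between seq2 and seq3.

seq2 and seq3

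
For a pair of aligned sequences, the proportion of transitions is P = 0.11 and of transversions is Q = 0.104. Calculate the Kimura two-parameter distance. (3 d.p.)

0.254

Under the Kimura two-parameter model, d = −½ ln(1 − 2P − Q) − ¼ ln(1 − 2Q).
1 − 2P − Q = 0.676, giving −½ ln(0.676) = 0.195781.
1 − 2Q = 0.792, giving −¼ ln(0.792) = 0.058298.
d = 0.195781 + 0.058298 = 0.254079.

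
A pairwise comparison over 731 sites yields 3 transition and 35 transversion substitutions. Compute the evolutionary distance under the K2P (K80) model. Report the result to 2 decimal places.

P = 3/731 ≈ 0.004104 and Q = 35/731 ≈ 0.04788.
Under the Kimura two-parameter model, d = −½ ln(1 − 2P − Q) − ¼ ln(1 − 2Q).
1 − 2P − Q = 0.943912, giving −½ ln(0.943912) = 0.028861.
1 − 2Q = 0.90424, giving −¼ ln(0.90424) = 0.025165.
d = 0.028861 + 0.025165 = 0.054026.

0.05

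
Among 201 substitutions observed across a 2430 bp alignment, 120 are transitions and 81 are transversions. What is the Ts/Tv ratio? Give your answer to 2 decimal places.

1.48

R = 120/81 = 1.481481… ≈ 1.48 (to 2 d.p.).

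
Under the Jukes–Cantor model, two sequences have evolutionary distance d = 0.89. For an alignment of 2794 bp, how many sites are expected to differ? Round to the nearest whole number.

Invert JC69: p = (3/4)(1 − e^(−4d/3)) = 0.75 × (1 − e^(-1.186667)) = 0.75 × (1 − 0.305237) = 0.521072.
Expected differing sites = pL ≈ 0.521072 × 2794 = 1455.875168 ≈ 1456.

1456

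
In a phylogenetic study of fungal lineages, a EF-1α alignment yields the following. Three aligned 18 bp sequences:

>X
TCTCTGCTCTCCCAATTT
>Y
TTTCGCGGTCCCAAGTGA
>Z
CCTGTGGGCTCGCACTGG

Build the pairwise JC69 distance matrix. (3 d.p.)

X–Y: 11/18 sites differ → p ≈ 0.611111, d = −0.75 ln(1 − 0.814815) = 1.264800 ≈ 1.265.
X–Z: 8/18 sites differ → p ≈ 0.444444, d = −0.75 ln(1 − 0.592592) = 0.673455 ≈ 0.673.
Y–Z: 11/18 sites differ → p ≈ 0.611111, d = −0.75 ln(1 − 0.814815) = 1.264800 ≈ 1.265.

d(X,Y) = 1.265, d(X,Z) = 0.673, d(Y,Z) = 1.265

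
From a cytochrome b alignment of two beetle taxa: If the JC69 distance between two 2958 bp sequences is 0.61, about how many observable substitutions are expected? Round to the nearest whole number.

Invert JC69: p = (3/4)(1 − e^(−4d/3)) = 0.75 × (1 − e^(-0.813333)) = 0.75 × (1 − 0.443378) = 0.417467.
Expected differing sites = pL ≈ 0.417467 × 2958 = 1234.867386 ≈ 1235.

1235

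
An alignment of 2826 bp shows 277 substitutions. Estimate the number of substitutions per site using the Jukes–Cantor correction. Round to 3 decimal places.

p = 277/2826 ≈ 0.098018.
d = −(3/4) ln(1 − 4p/3) = −0.75 ln(1 − 0.130691) = −0.75 ln(0.869309)
  = −0.75 × (-0.140057) = 0.105043 substitutions/site.

0.105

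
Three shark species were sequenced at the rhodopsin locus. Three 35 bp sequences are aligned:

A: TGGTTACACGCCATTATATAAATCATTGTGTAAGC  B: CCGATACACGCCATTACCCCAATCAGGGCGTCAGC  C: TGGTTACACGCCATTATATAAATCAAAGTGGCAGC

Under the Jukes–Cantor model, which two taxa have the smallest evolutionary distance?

A–B: 11/35 differ, p = 0.314, d = 0.407.
A–C: 4/35 differ, p = 0.114, d = 0.124.
B–C: 11/35 differ, p = 0.314, d = 0.407.
The smallest distance is between A and C.

A and C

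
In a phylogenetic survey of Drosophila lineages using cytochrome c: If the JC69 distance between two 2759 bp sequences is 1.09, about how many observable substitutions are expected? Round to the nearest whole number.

1585

Invert JC69: p = (3/4)(1 − e^(−4d/3)) = 0.75 × (1 − e^(-1.453333)) = 0.75 × (1 − 0.233790) = 0.574658.
Expected differing sites = pL ≈ 0.574658 × 2759 = 1585.481422 ≈ 1585.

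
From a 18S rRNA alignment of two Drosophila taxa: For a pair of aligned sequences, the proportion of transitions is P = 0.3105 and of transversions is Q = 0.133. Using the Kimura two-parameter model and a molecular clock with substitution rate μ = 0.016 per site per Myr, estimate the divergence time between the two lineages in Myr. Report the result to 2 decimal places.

Under the Kimura two-parameter model, d = −½ ln(1 − 2P − Q) − ¼ ln(1 − 2Q).
1 − 2P − Q = 0.246, giving −½ ln(0.246) = 0.701212.
1 − 2Q = 0.734, giving −¼ ln(0.734) = 0.077312.
d = 0.701212 + 0.077312 = 0.778524.
Under a molecular clock d = 2μt, so t = d/(2μ) = 0.778524 / (2 × 0.016) = 24.33 Myr.

24.33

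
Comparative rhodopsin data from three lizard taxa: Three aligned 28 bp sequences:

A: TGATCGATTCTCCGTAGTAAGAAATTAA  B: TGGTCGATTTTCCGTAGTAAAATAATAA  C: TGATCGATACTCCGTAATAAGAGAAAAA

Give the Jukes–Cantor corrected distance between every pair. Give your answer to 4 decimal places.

A–B: 5/28 sites differ → p ≈ 0.178571, d = −0.75 ln(1 − 0.238095) = 0.203950 ≈ 0.2040.
A–C: 5/28 sites differ → p ≈ 0.178571, d = −0.75 ln(1 − 0.238095) = 0.203950 ≈ 0.2040.
B–C: 7/28 sites differ → p = 0.25, d = −0.75 ln(1 − 0.333333) = 0.304098 ≈ 0.3041.

d(A,B) = 0.2040, d(A,C) = 0.2040, d(B,C) = 0.3041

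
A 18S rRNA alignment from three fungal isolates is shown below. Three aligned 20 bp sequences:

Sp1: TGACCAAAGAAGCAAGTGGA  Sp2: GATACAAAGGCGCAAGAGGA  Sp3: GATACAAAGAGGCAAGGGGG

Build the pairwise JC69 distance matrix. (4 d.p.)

Sp1–Sp2: 7/20 sites differ → p = 0.35, d = −0.75 ln(1 − 0.466667) = 0.471457 ≈ 0.4715.
Sp1–Sp3: 7/20 sites differ → p = 0.35, d = −0.75 ln(1 − 0.466667) = 0.471457 ≈ 0.4715.
Sp2–Sp3: 4/20 sites differ → p = 0.2, d = −0.75 ln(1 − 0.266667) = 0.232617 ≈ 0.2326.

d(Sp1,Sp2) = 0.4715, d(Sp1,Sp3) = 0.4715, d(Sp2,Sp3) = 0.2326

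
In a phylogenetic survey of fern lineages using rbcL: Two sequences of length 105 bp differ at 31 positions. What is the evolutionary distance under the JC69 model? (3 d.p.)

p = 31/105 ≈ 0.295238.
d = −(3/4) ln(1 − 4p/3) = −0.75 ln(1 − 0.393651) = −0.75 ln(0.606349)
  = −0.75 × (-0.500300) = 0.375225 substitutions/site.

0.375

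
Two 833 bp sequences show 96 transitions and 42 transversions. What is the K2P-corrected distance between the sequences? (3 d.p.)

0.191

P = 96/833 ≈ 0.115246 and Q = 42/833 ≈ 0.05042.
Under the Kimura two-parameter model, d = −½ ln(1 − 2P − Q) − ¼ ln(1 − 2Q).
1 − 2P − Q = 0.719088, giving −½ ln(0.719088) = 0.164886.
1 − 2Q = 0.89916, giving −¼ ln(0.89916) = 0.026574.
d = 0.164886 + 0.026574 = 0.191460.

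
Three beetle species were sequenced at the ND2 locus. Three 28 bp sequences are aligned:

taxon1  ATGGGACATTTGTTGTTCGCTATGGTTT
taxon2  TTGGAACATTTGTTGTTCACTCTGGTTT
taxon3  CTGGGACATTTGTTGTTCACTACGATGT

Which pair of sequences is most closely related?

taxon1 and taxon2

taxon1–taxon2: 4/28 differ, p = 0.143, d = 0.158.
taxon1–taxon3: 5/28 differ, p = 0.179, d = 0.204.
taxon2–taxon3: 6/28 differ, p = 0.214, d = 0.252.
The smallest distance is between taxon1 and taxon2.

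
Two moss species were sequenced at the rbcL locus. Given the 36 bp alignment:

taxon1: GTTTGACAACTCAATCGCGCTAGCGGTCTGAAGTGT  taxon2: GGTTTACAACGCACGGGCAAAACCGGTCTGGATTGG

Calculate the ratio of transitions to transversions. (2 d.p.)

0.18

Transitions are A↔G and C↔T; transversions are all other mismatches.
Transitions: 2. Transversions: 11.
R = 2/11 = 0.181818… ≈ 0.18 (to 2 d.p.).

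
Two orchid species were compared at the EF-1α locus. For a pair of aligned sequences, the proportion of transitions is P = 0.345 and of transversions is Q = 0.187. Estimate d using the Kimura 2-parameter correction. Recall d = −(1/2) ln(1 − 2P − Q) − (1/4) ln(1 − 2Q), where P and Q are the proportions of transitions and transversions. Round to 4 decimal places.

1.1649

Under the Kimura two-parameter model, d = −½ ln(1 − 2P − Q) − ¼ ln(1 − 2Q).
1 − 2P − Q = 0.123, giving −½ ln(0.123) = 1.047785.
1 − 2Q = 0.626, giving −¼ ln(0.626) = 0.117101.
d = 1.047785 + 0.117101 = 1.164886.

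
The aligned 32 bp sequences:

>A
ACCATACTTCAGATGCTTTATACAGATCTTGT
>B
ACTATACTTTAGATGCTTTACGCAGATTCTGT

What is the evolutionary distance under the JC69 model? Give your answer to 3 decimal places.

0.216

The sequences differ at 6 of 32 sites (3, 10, 21, 22, 28, 29), so p = 6/32 = 0.1875.
d = −(3/4) ln(1 − 4p/3) = −0.75 ln(1 − 0.25) = −0.75 ln(0.75)
  = −0.75 × (-0.287682) = 0.215762 substitutions/site.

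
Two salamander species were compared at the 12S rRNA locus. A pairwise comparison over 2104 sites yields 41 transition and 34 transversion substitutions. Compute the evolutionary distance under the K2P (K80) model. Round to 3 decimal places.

0.037

P = 41/2104 ≈ 0.019487 and Q = 34/2104 ≈ 0.01616.
Under the Kimura two-parameter model, d = −½ ln(1 − 2P − Q) − ¼ ln(1 − 2Q).
1 − 2P − Q = 0.944866, giving −½ ln(0.944866) = 0.028356.
1 − 2Q = 0.96768, giving −¼ ln(0.96768) = 0.008213.
d = 0.028356 + 0.008213 = 0.036569.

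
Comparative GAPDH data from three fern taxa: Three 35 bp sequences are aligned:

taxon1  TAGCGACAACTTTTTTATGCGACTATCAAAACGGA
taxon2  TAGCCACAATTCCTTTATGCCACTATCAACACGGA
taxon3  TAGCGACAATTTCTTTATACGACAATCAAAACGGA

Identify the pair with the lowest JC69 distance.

taxon1 and taxon3

taxon1–taxon2: 6/35 differ, p = 0.171, d = 0.195.
taxon1–taxon3: 4/35 differ, p = 0.114, d = 0.124.
taxon2–taxon3: 6/35 differ, p = 0.171, d = 0.195.
The smallest distance is between taxon1 and taxon3.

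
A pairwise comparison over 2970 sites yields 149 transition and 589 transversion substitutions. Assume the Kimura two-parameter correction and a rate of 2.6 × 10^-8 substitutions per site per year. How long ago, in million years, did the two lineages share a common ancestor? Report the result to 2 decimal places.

5.84

P = 149/2970 ≈ 0.050168 and Q = 589/2970 ≈ 0.198316.
Under the Kimura two-parameter model, d = −½ ln(1 − 2P − Q) − ¼ ln(1 − 2Q).
1 − 2P − Q = 0.701348, giving −½ ln(0.701348) = 0.177376.
1 − 2Q = 0.603368, giving −¼ ln(0.603368) = 0.126307.
d = 0.177376 + 0.126307 = 0.303683.
Under a molecular clock d = 2μt, so t = d/(2μ) = 0.303683 / (2 × 2.6 × 10^-8) = 5.84 million years.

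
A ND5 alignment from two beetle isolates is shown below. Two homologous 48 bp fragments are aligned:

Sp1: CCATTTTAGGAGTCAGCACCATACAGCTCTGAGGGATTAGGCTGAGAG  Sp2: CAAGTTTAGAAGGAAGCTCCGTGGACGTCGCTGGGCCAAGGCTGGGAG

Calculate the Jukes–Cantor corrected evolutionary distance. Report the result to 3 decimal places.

The sequences differ at 18 of 48 sites, so p = 18/48 = 0.375.
d = −(3/4) ln(1 − 4p/3) = −0.75 ln(1 − 0.5) = −0.75 ln(0.5)
  = −0.75 × (-0.693147) = 0.519860 substitutions/site.

0.520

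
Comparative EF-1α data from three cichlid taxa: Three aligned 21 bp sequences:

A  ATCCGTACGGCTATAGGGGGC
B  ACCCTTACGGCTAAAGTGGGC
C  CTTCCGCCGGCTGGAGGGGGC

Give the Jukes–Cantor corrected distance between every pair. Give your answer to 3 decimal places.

A–B: 4/21 sites differ → p ≈ 0.190476, d = −0.75 ln(1 − 0.253968) = 0.219740 ≈ 0.220.
A–C: 7/21 sites differ → p ≈ 0.333333, d = −0.75 ln(1 − 0.444444) = 0.440839 ≈ 0.441.
B–C: 9/21 sites differ → p ≈ 0.428571, d = −0.75 ln(1 − 0.571428) = 0.635472 ≈ 0.635.

d(A,B) = 0.220, d(A,C) = 0.441, d(B,C) = 0.635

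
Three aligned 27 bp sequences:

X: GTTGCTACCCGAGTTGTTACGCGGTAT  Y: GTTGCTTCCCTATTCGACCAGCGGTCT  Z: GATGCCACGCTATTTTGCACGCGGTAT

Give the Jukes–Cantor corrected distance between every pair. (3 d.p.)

X–Y: 9/27 sites differ → p ≈ 0.333333, d = −0.75 ln(1 − 0.444444) = 0.440839 ≈ 0.441.
X–Z: 8/27 sites differ → p ≈ 0.296296, d = −0.75 ln(1 − 0.395061) = 0.376971 ≈ 0.377.
Y–Z: 10/27 sites differ → p ≈ 0.37037, d = −0.75 ln(1 − 0.493827) = 0.510658 ≈ 0.511.

d(X,Y) = 0.441, d(X,Z) = 0.377, d(Y,Z) = 0.511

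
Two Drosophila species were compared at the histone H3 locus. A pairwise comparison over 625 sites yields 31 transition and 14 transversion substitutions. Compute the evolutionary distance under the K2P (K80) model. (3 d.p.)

0.076

P = 31/625 = 0.0496 and Q = 14/625 = 0.0224.
Under the Kimura two-parameter model, d = −½ ln(1 − 2P − Q) − ¼ ln(1 − 2Q).
1 − 2P − Q = 0.8784, giving −½ ln(0.8784) = 0.064827.
1 − 2Q = 0.9552, giving −¼ ln(0.9552) = 0.011459.
d = 0.064827 + 0.011459 = 0.076286.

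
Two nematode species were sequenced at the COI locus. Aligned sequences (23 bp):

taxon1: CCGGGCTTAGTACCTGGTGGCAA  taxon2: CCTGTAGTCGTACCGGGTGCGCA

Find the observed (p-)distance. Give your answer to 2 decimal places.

The sequences differ at 9 of 23 positions (sites 3, 5, 6, 7, 9, 15, 20, 21, 22).
p = 9/23 = 0.391304… ≈ 0.39 (to 2 d.p.).

0.39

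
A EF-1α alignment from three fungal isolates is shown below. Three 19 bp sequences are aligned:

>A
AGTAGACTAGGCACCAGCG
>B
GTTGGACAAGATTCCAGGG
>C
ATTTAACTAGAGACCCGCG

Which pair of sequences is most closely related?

A–B: 8/19 differ, p = 0.421, d = 0.618.
A–C: 6/19 differ, p = 0.316, d = 0.410.
B–C: 8/19 differ, p = 0.421, d = 0.618.
The smallest distance is between A and C.

A and C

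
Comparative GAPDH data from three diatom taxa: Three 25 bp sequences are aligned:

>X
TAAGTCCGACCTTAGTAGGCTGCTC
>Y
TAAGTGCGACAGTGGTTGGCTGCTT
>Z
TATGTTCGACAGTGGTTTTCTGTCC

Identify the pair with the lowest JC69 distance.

X and Y

X–Y: 6/25 differ, p = 0.240, d = 0.289.
X–Z: 10/25 differ, p = 0.400, d = 0.572.
Y–Z: 7/25 differ, p = 0.280, d = 0.351.
The smallest distance is between X and Y.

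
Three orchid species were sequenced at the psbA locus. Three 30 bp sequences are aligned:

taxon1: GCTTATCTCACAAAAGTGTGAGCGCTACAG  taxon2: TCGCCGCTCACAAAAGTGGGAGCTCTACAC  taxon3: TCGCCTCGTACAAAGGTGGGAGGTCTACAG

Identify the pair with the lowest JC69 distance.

taxon2 and taxon3

taxon1–taxon2: 8/30 differ, p = 0.267, d = 0.330.
taxon1–taxon3: 10/30 differ, p = 0.333, d = 0.441.
taxon2–taxon3: 6/30 differ, p = 0.200, d = 0.233.
The smallest distance is between taxon2 and taxon3.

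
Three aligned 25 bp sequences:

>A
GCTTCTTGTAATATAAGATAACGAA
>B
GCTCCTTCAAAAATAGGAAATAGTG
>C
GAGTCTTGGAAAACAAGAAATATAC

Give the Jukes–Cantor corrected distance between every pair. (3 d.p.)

d(A,B) = 0.572, d(A,C) = 0.572, d(B,C) = 0.572

A–B: 10/25 sites differ → p = 0.4, d = −0.75 ln(1 − 0.533333) = 0.571605 ≈ 0.572.
A–C: 10/25 sites differ → p = 0.4, d = −0.75 ln(1 − 0.533333) = 0.571605 ≈ 0.572.
B–C: 10/25 sites differ → p = 0.4, d = −0.75 ln(1 − 0.533333) = 0.571605 ≈ 0.572.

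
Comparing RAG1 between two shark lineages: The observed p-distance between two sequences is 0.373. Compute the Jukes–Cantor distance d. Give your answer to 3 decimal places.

d = −(3/4) ln(1 − 4p/3) = −0.75 ln(1 − 0.497333) = −0.75 ln(0.502667)
  = −0.75 × (-0.687827) = 0.515870 substitutions/site.

0.516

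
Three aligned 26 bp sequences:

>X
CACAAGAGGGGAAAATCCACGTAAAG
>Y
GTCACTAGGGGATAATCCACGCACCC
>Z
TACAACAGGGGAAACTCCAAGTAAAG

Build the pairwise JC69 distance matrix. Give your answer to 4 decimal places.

d(X,Y) = 0.4643, d(X,Z) = 0.1722, d(Y,Z) = 0.6228

X–Y: 9/26 sites differ → p ≈ 0.346154, d = −0.75 ln(1 − 0.461539) = 0.464280 ≈ 0.4643.
X–Z: 4/26 sites differ → p ≈ 0.153846, d = −0.75 ln(1 − 0.205128) = 0.172181 ≈ 0.1722.
Y–Z: 11/26 sites differ → p ≈ 0.423077, d = −0.75 ln(1 − 0.564103) = 0.622762 ≈ 0.6228.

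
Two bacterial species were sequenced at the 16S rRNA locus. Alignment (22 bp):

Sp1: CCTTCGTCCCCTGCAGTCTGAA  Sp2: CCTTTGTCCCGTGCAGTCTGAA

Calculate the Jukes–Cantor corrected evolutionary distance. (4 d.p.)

0.0969

The sequences differ at 2 of 22 sites (5, 11), so p = 2/22 ≈ 0.090909.
d = −(3/4) ln(1 − 4p/3) = −0.75 ln(1 − 0.121212) = −0.75 ln(0.878788)
  = −0.75 × (-0.129212) = 0.096909 substitutions/site.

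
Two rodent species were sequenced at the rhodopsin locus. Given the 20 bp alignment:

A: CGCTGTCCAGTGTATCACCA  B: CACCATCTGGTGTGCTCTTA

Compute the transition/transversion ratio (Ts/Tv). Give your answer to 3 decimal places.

10.000

Transitions are A↔G and C↔T; transversions are all other mismatches.
Transitions: 10. Transversions: 1.
R = 10/1 = 10.000.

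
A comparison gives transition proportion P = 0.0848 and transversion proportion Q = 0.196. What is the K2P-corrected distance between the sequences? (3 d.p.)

Under the Kimura two-parameter model, d = −½ ln(1 − 2P − Q) − ¼ ln(1 − 2Q).
1 − 2P − Q = 0.6344, giving −½ ln(0.6344) = 0.227538.
1 − 2Q = 0.608, giving −¼ ln(0.608) = 0.124395.
d = 0.227538 + 0.124395 = 0.351933.

0.352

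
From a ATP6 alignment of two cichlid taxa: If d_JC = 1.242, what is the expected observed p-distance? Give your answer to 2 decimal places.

p = (3/4)(1 − e^(−4d/3)) = 0.75 × (1 − e^(-1.656)) = 0.75 × (1 − 0.190901) = 0.606824.

0.61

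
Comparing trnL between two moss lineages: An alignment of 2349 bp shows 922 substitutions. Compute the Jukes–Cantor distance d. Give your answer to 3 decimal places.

0.556

p = 922/2349 ≈ 0.392507.
d = −(3/4) ln(1 − 4p/3) = −0.75 ln(1 − 0.523343) = −0.75 ln(0.476657)
  = −0.75 × (-0.740958) = 0.555719 substitutions/site.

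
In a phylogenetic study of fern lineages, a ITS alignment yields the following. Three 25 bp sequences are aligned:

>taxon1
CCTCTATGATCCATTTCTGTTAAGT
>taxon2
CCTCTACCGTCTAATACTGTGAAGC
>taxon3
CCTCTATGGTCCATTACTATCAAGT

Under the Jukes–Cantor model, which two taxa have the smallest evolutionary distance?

taxon1 and taxon3

taxon1–taxon2: 8/25 differ, p = 0.320, d = 0.417.
taxon1–taxon3: 4/25 differ, p = 0.160, d = 0.180.
taxon2–taxon3: 7/25 differ, p = 0.280, d = 0.351.
The smallest distance is between taxon1 and taxon3.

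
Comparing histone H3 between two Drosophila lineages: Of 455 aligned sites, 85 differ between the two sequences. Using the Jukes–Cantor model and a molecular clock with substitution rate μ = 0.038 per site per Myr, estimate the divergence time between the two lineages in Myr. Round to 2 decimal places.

p = 85/455 ≈ 0.186813.
d = −(3/4) ln(1 − 4p/3) = −0.75 ln(1 − 0.249084) = −0.75 ln(0.750916)
  = −0.75 × (-0.286461) = 0.214846 substitutions/site.
Under a molecular clock d = 2μt, so t = d/(2μ) = 0.214846 / (2 × 0.038) = 2.83 Myr.

2.83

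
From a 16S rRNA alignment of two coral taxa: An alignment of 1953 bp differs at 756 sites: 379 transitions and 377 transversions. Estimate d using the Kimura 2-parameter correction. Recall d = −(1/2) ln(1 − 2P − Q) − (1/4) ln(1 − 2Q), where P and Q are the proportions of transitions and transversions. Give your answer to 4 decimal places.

0.5571

P = 379/1953 ≈ 0.19406 and Q = 377/1953 ≈ 0.193036.
Under the Kimura two-parameter model, d = −½ ln(1 − 2P − Q) − ¼ ln(1 − 2Q).
1 − 2P − Q = 0.418844, giving −½ ln(0.418844) = 0.435128.
1 − 2Q = 0.613928, giving −¼ ln(0.613928) = 0.121969.
d = 0.435128 + 0.121969 = 0.557097.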